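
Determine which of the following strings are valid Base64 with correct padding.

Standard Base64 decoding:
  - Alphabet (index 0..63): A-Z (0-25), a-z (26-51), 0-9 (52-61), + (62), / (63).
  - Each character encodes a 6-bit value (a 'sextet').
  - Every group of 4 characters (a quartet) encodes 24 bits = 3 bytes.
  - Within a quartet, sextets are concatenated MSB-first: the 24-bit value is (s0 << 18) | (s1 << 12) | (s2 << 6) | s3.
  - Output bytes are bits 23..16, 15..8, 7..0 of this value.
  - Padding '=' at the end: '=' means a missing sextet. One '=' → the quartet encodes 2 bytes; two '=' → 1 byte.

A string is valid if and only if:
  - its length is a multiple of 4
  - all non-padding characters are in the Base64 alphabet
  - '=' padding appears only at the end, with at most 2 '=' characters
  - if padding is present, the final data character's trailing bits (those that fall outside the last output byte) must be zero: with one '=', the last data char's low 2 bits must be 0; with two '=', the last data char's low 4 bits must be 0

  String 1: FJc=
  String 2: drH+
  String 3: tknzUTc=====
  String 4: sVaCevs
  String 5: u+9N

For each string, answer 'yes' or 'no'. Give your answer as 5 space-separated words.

Answer: yes yes no no yes

Derivation:
String 1: 'FJc=' → valid
String 2: 'drH+' → valid
String 3: 'tknzUTc=====' → invalid (5 pad chars (max 2))
String 4: 'sVaCevs' → invalid (len=7 not mult of 4)
String 5: 'u+9N' → valid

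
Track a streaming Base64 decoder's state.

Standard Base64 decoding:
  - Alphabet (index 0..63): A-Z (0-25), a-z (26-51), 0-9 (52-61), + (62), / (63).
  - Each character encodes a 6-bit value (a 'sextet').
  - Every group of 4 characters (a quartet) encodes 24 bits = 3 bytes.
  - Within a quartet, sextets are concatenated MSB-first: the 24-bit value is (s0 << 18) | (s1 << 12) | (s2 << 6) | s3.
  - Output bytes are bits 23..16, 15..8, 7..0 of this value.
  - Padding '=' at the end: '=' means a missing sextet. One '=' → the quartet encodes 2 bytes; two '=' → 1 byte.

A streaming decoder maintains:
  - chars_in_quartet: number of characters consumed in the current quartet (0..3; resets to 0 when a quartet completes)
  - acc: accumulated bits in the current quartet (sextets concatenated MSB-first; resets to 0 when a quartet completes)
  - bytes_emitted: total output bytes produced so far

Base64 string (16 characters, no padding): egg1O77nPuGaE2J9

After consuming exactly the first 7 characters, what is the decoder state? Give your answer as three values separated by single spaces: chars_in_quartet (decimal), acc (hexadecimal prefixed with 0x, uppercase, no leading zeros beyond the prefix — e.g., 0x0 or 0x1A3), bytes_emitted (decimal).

After char 0 ('e'=30): chars_in_quartet=1 acc=0x1E bytes_emitted=0
After char 1 ('g'=32): chars_in_quartet=2 acc=0x7A0 bytes_emitted=0
After char 2 ('g'=32): chars_in_quartet=3 acc=0x1E820 bytes_emitted=0
After char 3 ('1'=53): chars_in_quartet=4 acc=0x7A0835 -> emit 7A 08 35, reset; bytes_emitted=3
After char 4 ('O'=14): chars_in_quartet=1 acc=0xE bytes_emitted=3
After char 5 ('7'=59): chars_in_quartet=2 acc=0x3BB bytes_emitted=3
After char 6 ('7'=59): chars_in_quartet=3 acc=0xEEFB bytes_emitted=3

Answer: 3 0xEEFB 3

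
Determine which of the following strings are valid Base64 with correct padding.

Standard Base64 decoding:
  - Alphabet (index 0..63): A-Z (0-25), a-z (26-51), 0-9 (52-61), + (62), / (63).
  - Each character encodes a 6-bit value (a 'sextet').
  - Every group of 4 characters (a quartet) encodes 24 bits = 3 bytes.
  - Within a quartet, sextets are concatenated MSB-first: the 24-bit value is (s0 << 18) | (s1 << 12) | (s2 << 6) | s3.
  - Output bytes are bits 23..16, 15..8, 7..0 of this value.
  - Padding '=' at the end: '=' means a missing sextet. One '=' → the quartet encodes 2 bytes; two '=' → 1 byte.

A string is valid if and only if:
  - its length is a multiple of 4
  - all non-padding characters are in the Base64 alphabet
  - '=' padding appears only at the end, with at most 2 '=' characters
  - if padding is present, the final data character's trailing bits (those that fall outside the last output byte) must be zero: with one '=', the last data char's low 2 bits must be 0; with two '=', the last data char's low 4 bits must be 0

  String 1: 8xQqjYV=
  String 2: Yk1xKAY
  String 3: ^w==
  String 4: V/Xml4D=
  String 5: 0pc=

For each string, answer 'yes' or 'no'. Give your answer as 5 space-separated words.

String 1: '8xQqjYV=' → invalid (bad trailing bits)
String 2: 'Yk1xKAY' → invalid (len=7 not mult of 4)
String 3: '^w==' → invalid (bad char(s): ['^'])
String 4: 'V/Xml4D=' → invalid (bad trailing bits)
String 5: '0pc=' → valid

Answer: no no no no yes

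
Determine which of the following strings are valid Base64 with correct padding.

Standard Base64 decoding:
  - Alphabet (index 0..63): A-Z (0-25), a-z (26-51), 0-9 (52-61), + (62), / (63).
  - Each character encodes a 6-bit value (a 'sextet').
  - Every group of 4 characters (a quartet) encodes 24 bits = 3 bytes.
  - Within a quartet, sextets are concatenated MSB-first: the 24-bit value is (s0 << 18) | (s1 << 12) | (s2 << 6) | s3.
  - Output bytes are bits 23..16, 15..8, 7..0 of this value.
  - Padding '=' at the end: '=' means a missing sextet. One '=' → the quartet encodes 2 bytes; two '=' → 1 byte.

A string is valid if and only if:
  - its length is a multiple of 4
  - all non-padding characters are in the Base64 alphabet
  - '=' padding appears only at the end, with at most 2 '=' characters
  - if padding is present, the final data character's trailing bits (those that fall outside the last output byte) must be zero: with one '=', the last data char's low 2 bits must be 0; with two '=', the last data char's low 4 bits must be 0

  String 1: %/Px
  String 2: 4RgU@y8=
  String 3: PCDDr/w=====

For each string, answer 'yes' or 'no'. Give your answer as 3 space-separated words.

Answer: no no no

Derivation:
String 1: '%/Px' → invalid (bad char(s): ['%'])
String 2: '4RgU@y8=' → invalid (bad char(s): ['@'])
String 3: 'PCDDr/w=====' → invalid (5 pad chars (max 2))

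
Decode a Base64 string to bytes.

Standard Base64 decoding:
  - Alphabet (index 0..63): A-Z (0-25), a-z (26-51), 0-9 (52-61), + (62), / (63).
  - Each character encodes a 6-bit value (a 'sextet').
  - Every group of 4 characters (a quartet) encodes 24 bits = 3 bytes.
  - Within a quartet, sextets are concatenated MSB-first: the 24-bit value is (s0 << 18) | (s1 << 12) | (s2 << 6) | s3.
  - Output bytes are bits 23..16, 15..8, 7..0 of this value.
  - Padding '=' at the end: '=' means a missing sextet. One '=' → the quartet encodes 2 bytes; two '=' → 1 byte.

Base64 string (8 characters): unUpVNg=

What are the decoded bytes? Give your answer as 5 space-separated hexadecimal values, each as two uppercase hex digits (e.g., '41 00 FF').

After char 0 ('u'=46): chars_in_quartet=1 acc=0x2E bytes_emitted=0
After char 1 ('n'=39): chars_in_quartet=2 acc=0xBA7 bytes_emitted=0
After char 2 ('U'=20): chars_in_quartet=3 acc=0x2E9D4 bytes_emitted=0
After char 3 ('p'=41): chars_in_quartet=4 acc=0xBA7529 -> emit BA 75 29, reset; bytes_emitted=3
After char 4 ('V'=21): chars_in_quartet=1 acc=0x15 bytes_emitted=3
After char 5 ('N'=13): chars_in_quartet=2 acc=0x54D bytes_emitted=3
After char 6 ('g'=32): chars_in_quartet=3 acc=0x15360 bytes_emitted=3
Padding '=': partial quartet acc=0x15360 -> emit 54 D8; bytes_emitted=5

Answer: BA 75 29 54 D8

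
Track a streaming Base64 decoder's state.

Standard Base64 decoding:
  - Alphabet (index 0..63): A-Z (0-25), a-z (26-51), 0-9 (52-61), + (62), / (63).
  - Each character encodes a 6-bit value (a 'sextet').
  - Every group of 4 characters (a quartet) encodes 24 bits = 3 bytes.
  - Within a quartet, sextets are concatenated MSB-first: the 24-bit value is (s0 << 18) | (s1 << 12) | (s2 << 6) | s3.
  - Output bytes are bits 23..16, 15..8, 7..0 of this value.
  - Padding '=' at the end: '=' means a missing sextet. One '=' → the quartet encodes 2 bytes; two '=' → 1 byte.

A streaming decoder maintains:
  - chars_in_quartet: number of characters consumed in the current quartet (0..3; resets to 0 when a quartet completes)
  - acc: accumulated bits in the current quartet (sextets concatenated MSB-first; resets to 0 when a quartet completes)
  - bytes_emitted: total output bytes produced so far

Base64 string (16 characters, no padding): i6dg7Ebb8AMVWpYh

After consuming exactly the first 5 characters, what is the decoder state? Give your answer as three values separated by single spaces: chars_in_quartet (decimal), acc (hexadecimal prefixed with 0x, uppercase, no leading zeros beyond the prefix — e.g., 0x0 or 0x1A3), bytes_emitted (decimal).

Answer: 1 0x3B 3

Derivation:
After char 0 ('i'=34): chars_in_quartet=1 acc=0x22 bytes_emitted=0
After char 1 ('6'=58): chars_in_quartet=2 acc=0x8BA bytes_emitted=0
After char 2 ('d'=29): chars_in_quartet=3 acc=0x22E9D bytes_emitted=0
After char 3 ('g'=32): chars_in_quartet=4 acc=0x8BA760 -> emit 8B A7 60, reset; bytes_emitted=3
After char 4 ('7'=59): chars_in_quartet=1 acc=0x3B bytes_emitted=3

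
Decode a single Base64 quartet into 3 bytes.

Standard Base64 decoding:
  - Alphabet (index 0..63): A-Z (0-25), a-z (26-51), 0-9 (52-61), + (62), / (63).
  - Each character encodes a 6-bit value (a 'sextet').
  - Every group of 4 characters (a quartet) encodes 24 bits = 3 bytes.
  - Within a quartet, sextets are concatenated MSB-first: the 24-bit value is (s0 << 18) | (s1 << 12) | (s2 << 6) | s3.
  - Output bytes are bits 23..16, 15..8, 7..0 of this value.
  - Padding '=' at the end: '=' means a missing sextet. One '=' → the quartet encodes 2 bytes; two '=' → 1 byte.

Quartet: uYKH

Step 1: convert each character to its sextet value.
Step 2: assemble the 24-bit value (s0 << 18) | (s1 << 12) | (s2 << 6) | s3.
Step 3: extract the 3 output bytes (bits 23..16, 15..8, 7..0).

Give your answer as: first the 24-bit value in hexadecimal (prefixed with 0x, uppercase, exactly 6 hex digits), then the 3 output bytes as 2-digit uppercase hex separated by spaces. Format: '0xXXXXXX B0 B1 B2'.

Sextets: u=46, Y=24, K=10, H=7
24-bit: (46<<18) | (24<<12) | (10<<6) | 7
      = 0xB80000 | 0x018000 | 0x000280 | 0x000007
      = 0xB98287
Bytes: (v>>16)&0xFF=B9, (v>>8)&0xFF=82, v&0xFF=87

Answer: 0xB98287 B9 82 87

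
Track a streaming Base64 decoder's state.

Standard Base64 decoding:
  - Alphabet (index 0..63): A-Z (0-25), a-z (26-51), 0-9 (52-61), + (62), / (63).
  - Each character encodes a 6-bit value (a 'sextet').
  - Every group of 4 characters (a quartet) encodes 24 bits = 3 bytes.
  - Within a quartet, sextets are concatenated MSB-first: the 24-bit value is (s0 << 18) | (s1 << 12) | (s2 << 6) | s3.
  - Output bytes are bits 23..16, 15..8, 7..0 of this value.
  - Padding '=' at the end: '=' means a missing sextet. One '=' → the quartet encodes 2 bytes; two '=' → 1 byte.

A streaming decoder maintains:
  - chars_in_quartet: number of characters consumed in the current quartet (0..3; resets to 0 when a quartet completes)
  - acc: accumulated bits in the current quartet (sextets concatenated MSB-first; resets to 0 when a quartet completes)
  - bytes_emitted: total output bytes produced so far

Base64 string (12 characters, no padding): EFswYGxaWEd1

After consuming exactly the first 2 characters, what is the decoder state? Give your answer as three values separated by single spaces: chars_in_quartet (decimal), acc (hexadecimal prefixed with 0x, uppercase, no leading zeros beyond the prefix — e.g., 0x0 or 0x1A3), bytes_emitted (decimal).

After char 0 ('E'=4): chars_in_quartet=1 acc=0x4 bytes_emitted=0
After char 1 ('F'=5): chars_in_quartet=2 acc=0x105 bytes_emitted=0

Answer: 2 0x105 0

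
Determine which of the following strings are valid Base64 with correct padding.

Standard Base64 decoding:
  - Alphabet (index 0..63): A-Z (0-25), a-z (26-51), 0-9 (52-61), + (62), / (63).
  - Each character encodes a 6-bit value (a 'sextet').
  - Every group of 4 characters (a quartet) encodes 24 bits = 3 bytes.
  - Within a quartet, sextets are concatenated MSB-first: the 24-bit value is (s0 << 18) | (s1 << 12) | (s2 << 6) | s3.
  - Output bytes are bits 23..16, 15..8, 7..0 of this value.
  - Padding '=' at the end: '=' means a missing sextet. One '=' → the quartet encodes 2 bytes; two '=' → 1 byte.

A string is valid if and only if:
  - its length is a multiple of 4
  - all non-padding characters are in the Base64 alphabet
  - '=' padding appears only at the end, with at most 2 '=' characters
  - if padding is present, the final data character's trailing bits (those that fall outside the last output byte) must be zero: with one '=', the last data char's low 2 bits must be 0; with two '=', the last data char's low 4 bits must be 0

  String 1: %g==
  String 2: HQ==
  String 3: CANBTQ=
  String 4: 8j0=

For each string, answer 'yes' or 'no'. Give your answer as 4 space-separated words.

String 1: '%g==' → invalid (bad char(s): ['%'])
String 2: 'HQ==' → valid
String 3: 'CANBTQ=' → invalid (len=7 not mult of 4)
String 4: '8j0=' → valid

Answer: no yes no yes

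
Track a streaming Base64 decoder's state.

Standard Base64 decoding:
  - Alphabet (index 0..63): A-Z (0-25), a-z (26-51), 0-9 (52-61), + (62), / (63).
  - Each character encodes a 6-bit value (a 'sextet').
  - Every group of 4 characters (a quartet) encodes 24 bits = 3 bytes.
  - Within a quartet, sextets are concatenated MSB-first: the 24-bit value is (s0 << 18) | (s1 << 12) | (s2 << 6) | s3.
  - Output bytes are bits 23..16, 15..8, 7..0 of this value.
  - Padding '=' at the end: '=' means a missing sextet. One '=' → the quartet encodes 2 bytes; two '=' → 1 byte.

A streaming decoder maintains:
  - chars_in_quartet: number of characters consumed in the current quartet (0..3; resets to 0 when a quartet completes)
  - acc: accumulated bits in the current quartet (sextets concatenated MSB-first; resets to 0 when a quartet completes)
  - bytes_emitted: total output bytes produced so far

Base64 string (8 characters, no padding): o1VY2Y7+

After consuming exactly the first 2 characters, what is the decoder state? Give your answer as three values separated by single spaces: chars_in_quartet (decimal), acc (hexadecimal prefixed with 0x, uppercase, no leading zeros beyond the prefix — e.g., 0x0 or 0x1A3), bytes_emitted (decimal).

After char 0 ('o'=40): chars_in_quartet=1 acc=0x28 bytes_emitted=0
After char 1 ('1'=53): chars_in_quartet=2 acc=0xA35 bytes_emitted=0

Answer: 2 0xA35 0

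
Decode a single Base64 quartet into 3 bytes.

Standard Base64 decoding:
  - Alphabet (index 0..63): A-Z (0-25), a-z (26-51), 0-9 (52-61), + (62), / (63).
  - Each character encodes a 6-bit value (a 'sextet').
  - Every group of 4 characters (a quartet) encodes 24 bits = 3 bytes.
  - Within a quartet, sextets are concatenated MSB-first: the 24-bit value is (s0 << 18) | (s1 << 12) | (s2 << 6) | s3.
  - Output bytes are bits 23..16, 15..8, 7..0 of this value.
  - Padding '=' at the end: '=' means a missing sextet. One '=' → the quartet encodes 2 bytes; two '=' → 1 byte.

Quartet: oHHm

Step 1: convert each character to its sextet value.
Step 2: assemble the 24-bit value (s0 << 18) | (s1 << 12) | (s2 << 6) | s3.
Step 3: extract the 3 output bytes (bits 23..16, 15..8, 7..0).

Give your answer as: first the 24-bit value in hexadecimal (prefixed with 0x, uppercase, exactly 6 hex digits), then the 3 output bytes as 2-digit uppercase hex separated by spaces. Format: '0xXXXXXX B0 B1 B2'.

Answer: 0xA071E6 A0 71 E6

Derivation:
Sextets: o=40, H=7, H=7, m=38
24-bit: (40<<18) | (7<<12) | (7<<6) | 38
      = 0xA00000 | 0x007000 | 0x0001C0 | 0x000026
      = 0xA071E6
Bytes: (v>>16)&0xFF=A0, (v>>8)&0xFF=71, v&0xFF=E6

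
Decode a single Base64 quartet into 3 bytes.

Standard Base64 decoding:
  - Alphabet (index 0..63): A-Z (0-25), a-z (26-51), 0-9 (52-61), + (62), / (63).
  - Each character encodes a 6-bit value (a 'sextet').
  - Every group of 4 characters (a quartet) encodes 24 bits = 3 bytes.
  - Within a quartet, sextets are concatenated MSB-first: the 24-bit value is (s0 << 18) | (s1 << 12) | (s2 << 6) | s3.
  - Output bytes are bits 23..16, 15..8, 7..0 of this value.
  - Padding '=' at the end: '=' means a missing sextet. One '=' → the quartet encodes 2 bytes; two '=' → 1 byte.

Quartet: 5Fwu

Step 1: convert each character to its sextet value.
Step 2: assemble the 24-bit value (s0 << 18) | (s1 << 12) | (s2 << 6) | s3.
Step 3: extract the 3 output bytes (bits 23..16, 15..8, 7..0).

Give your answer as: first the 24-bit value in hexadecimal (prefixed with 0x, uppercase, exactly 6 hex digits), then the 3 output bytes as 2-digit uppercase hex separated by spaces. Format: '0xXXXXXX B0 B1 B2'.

Sextets: 5=57, F=5, w=48, u=46
24-bit: (57<<18) | (5<<12) | (48<<6) | 46
      = 0xE40000 | 0x005000 | 0x000C00 | 0x00002E
      = 0xE45C2E
Bytes: (v>>16)&0xFF=E4, (v>>8)&0xFF=5C, v&0xFF=2E

Answer: 0xE45C2E E4 5C 2E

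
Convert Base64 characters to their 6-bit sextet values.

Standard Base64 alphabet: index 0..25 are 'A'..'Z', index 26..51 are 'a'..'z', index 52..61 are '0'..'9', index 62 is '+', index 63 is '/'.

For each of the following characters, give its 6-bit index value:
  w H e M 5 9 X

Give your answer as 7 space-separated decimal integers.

'w': a..z range, 26 + ord('w') − ord('a') = 48
'H': A..Z range, ord('H') − ord('A') = 7
'e': a..z range, 26 + ord('e') − ord('a') = 30
'M': A..Z range, ord('M') − ord('A') = 12
'5': 0..9 range, 52 + ord('5') − ord('0') = 57
'9': 0..9 range, 52 + ord('9') − ord('0') = 61
'X': A..Z range, ord('X') − ord('A') = 23

Answer: 48 7 30 12 57 61 23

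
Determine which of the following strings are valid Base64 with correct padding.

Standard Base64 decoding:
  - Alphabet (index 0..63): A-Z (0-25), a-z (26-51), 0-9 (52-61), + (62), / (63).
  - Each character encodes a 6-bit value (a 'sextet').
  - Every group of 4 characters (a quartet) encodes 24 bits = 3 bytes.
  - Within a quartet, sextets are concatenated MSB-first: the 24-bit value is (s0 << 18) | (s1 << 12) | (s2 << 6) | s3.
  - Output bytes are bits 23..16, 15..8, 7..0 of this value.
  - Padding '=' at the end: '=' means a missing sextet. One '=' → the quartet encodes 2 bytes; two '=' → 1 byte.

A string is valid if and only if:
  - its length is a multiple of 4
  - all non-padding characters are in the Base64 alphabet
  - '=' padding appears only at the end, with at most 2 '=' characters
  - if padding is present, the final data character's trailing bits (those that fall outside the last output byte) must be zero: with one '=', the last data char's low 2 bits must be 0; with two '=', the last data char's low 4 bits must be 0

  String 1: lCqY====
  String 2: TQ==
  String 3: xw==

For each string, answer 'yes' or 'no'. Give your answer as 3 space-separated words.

String 1: 'lCqY====' → invalid (4 pad chars (max 2))
String 2: 'TQ==' → valid
String 3: 'xw==' → valid

Answer: no yes yes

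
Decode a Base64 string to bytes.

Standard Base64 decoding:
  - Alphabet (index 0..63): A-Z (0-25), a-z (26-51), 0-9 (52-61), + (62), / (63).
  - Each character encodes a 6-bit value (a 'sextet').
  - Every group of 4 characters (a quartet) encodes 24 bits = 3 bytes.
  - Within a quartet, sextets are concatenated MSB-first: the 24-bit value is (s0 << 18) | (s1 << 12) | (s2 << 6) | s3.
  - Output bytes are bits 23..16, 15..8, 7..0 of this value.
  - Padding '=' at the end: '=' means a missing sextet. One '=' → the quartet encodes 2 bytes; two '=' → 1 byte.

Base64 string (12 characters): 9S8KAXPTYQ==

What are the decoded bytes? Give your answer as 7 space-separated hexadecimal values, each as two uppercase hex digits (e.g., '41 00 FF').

Answer: F5 2F 0A 01 73 D3 61

Derivation:
After char 0 ('9'=61): chars_in_quartet=1 acc=0x3D bytes_emitted=0
After char 1 ('S'=18): chars_in_quartet=2 acc=0xF52 bytes_emitted=0
After char 2 ('8'=60): chars_in_quartet=3 acc=0x3D4BC bytes_emitted=0
After char 3 ('K'=10): chars_in_quartet=4 acc=0xF52F0A -> emit F5 2F 0A, reset; bytes_emitted=3
After char 4 ('A'=0): chars_in_quartet=1 acc=0x0 bytes_emitted=3
After char 5 ('X'=23): chars_in_quartet=2 acc=0x17 bytes_emitted=3
After char 6 ('P'=15): chars_in_quartet=3 acc=0x5CF bytes_emitted=3
After char 7 ('T'=19): chars_in_quartet=4 acc=0x173D3 -> emit 01 73 D3, reset; bytes_emitted=6
After char 8 ('Y'=24): chars_in_quartet=1 acc=0x18 bytes_emitted=6
After char 9 ('Q'=16): chars_in_quartet=2 acc=0x610 bytes_emitted=6
Padding '==': partial quartet acc=0x610 -> emit 61; bytes_emitted=7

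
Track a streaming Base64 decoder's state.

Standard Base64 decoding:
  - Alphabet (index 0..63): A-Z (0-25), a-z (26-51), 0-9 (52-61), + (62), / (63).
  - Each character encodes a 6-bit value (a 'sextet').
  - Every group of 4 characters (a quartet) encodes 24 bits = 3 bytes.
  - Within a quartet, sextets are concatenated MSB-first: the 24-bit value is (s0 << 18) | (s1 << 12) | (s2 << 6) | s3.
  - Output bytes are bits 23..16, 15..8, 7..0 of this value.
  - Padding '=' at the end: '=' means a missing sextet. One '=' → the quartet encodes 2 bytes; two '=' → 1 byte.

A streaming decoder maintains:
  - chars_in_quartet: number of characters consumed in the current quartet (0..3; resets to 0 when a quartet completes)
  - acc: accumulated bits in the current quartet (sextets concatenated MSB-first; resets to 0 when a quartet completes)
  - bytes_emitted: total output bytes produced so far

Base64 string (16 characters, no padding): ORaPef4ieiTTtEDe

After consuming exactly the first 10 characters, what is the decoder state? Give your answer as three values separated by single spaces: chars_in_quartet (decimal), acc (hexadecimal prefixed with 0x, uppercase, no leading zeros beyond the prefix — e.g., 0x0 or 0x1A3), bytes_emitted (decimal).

Answer: 2 0x7A2 6

Derivation:
After char 0 ('O'=14): chars_in_quartet=1 acc=0xE bytes_emitted=0
After char 1 ('R'=17): chars_in_quartet=2 acc=0x391 bytes_emitted=0
After char 2 ('a'=26): chars_in_quartet=3 acc=0xE45A bytes_emitted=0
After char 3 ('P'=15): chars_in_quartet=4 acc=0x39168F -> emit 39 16 8F, reset; bytes_emitted=3
After char 4 ('e'=30): chars_in_quartet=1 acc=0x1E bytes_emitted=3
After char 5 ('f'=31): chars_in_quartet=2 acc=0x79F bytes_emitted=3
After char 6 ('4'=56): chars_in_quartet=3 acc=0x1E7F8 bytes_emitted=3
After char 7 ('i'=34): chars_in_quartet=4 acc=0x79FE22 -> emit 79 FE 22, reset; bytes_emitted=6
After char 8 ('e'=30): chars_in_quartet=1 acc=0x1E bytes_emitted=6
After char 9 ('i'=34): chars_in_quartet=2 acc=0x7A2 bytes_emitted=6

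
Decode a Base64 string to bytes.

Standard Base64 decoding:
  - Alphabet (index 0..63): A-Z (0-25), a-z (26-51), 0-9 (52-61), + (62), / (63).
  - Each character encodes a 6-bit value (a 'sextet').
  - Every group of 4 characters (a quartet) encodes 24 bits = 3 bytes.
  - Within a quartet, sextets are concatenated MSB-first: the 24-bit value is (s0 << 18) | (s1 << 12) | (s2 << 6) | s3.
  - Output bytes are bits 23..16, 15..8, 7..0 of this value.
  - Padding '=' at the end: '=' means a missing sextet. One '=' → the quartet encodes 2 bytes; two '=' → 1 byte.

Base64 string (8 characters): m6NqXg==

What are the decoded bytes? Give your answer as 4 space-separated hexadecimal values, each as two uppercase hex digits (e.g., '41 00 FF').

Answer: 9B A3 6A 5E

Derivation:
After char 0 ('m'=38): chars_in_quartet=1 acc=0x26 bytes_emitted=0
After char 1 ('6'=58): chars_in_quartet=2 acc=0x9BA bytes_emitted=0
After char 2 ('N'=13): chars_in_quartet=3 acc=0x26E8D bytes_emitted=0
After char 3 ('q'=42): chars_in_quartet=4 acc=0x9BA36A -> emit 9B A3 6A, reset; bytes_emitted=3
After char 4 ('X'=23): chars_in_quartet=1 acc=0x17 bytes_emitted=3
After char 5 ('g'=32): chars_in_quartet=2 acc=0x5E0 bytes_emitted=3
Padding '==': partial quartet acc=0x5E0 -> emit 5E; bytes_emitted=4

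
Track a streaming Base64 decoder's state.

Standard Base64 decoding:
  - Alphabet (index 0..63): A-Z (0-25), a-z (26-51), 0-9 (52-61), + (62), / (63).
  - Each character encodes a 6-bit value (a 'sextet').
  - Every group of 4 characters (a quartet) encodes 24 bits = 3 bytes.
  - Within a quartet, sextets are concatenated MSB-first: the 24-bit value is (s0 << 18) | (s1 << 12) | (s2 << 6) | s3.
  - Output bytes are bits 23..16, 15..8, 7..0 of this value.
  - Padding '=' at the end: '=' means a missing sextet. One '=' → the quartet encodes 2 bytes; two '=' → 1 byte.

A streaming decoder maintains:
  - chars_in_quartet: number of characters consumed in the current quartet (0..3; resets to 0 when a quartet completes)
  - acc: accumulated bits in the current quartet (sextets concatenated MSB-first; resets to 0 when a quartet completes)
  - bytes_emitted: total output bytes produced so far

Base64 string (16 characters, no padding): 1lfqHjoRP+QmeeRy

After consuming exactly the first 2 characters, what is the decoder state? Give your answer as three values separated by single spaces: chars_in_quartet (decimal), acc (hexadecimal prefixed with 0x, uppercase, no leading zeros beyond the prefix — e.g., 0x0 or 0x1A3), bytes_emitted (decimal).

Answer: 2 0xD65 0

Derivation:
After char 0 ('1'=53): chars_in_quartet=1 acc=0x35 bytes_emitted=0
After char 1 ('l'=37): chars_in_quartet=2 acc=0xD65 bytes_emitted=0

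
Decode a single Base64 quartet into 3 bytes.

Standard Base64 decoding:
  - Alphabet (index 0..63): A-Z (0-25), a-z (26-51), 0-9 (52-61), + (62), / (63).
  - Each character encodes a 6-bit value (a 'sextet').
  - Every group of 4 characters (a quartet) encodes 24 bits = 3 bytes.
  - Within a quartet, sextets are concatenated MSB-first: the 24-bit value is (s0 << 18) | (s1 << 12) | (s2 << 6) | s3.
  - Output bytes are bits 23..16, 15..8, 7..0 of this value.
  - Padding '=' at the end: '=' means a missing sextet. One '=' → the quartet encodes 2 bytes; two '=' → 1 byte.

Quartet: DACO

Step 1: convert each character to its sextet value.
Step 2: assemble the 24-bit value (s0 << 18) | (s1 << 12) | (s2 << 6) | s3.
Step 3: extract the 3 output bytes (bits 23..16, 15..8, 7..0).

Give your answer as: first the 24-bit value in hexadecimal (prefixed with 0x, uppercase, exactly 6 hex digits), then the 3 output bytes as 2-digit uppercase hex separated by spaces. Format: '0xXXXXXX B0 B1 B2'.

Answer: 0x0C008E 0C 00 8E

Derivation:
Sextets: D=3, A=0, C=2, O=14
24-bit: (3<<18) | (0<<12) | (2<<6) | 14
      = 0x0C0000 | 0x000000 | 0x000080 | 0x00000E
      = 0x0C008E
Bytes: (v>>16)&0xFF=0C, (v>>8)&0xFF=00, v&0xFF=8E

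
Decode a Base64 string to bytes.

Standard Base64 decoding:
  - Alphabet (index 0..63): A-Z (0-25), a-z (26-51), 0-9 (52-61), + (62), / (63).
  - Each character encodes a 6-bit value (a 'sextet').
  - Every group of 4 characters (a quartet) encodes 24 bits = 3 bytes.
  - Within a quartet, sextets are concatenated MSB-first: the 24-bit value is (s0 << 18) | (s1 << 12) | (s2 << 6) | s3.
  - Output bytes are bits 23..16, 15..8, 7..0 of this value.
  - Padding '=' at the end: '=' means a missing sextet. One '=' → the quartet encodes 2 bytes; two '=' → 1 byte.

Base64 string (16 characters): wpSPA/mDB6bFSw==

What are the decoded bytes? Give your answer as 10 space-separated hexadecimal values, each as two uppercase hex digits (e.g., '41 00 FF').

After char 0 ('w'=48): chars_in_quartet=1 acc=0x30 bytes_emitted=0
After char 1 ('p'=41): chars_in_quartet=2 acc=0xC29 bytes_emitted=0
After char 2 ('S'=18): chars_in_quartet=3 acc=0x30A52 bytes_emitted=0
After char 3 ('P'=15): chars_in_quartet=4 acc=0xC2948F -> emit C2 94 8F, reset; bytes_emitted=3
After char 4 ('A'=0): chars_in_quartet=1 acc=0x0 bytes_emitted=3
After char 5 ('/'=63): chars_in_quartet=2 acc=0x3F bytes_emitted=3
After char 6 ('m'=38): chars_in_quartet=3 acc=0xFE6 bytes_emitted=3
After char 7 ('D'=3): chars_in_quartet=4 acc=0x3F983 -> emit 03 F9 83, reset; bytes_emitted=6
After char 8 ('B'=1): chars_in_quartet=1 acc=0x1 bytes_emitted=6
After char 9 ('6'=58): chars_in_quartet=2 acc=0x7A bytes_emitted=6
After char 10 ('b'=27): chars_in_quartet=3 acc=0x1E9B bytes_emitted=6
After char 11 ('F'=5): chars_in_quartet=4 acc=0x7A6C5 -> emit 07 A6 C5, reset; bytes_emitted=9
After char 12 ('S'=18): chars_in_quartet=1 acc=0x12 bytes_emitted=9
After char 13 ('w'=48): chars_in_quartet=2 acc=0x4B0 bytes_emitted=9
Padding '==': partial quartet acc=0x4B0 -> emit 4B; bytes_emitted=10

Answer: C2 94 8F 03 F9 83 07 A6 C5 4B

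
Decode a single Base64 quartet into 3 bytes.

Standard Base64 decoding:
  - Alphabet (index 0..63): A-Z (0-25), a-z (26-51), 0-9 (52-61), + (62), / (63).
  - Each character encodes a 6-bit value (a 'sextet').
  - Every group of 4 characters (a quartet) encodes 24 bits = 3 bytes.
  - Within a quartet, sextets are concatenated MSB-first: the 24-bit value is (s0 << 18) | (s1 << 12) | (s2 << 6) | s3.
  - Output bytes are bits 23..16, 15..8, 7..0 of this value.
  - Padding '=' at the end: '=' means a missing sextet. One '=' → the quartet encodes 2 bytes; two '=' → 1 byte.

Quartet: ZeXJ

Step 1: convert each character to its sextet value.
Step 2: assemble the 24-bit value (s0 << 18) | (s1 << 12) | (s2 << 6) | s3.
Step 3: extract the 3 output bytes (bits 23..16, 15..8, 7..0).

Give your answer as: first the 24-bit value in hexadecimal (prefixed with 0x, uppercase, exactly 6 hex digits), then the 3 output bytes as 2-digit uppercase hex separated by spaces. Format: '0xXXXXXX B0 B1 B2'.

Sextets: Z=25, e=30, X=23, J=9
24-bit: (25<<18) | (30<<12) | (23<<6) | 9
      = 0x640000 | 0x01E000 | 0x0005C0 | 0x000009
      = 0x65E5C9
Bytes: (v>>16)&0xFF=65, (v>>8)&0xFF=E5, v&0xFF=C9

Answer: 0x65E5C9 65 E5 C9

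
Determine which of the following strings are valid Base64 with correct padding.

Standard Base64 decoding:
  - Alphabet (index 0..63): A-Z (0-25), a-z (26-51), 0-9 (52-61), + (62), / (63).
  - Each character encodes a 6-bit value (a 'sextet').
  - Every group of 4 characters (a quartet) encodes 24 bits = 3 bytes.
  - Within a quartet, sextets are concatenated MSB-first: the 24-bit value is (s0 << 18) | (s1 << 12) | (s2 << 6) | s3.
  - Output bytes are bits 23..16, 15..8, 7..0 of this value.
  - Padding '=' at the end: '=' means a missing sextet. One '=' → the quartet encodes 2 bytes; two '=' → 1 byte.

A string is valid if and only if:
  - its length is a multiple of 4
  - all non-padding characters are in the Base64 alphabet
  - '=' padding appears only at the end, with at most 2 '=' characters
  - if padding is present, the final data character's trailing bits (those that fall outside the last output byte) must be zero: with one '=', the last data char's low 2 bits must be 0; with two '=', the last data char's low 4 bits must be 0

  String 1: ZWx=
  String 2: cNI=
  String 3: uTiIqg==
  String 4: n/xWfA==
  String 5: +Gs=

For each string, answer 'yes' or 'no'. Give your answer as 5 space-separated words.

String 1: 'ZWx=' → invalid (bad trailing bits)
String 2: 'cNI=' → valid
String 3: 'uTiIqg==' → valid
String 4: 'n/xWfA==' → valid
String 5: '+Gs=' → valid

Answer: no yes yes yes yes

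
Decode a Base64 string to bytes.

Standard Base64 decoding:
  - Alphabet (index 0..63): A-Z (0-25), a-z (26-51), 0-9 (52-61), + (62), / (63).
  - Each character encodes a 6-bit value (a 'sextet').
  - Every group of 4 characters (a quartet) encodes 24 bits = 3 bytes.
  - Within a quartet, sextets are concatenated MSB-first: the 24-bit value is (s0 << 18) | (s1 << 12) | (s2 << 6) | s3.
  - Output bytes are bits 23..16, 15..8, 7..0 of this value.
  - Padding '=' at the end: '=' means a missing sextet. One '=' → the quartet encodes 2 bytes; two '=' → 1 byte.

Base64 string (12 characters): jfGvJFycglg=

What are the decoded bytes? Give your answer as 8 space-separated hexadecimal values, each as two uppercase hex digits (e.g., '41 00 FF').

After char 0 ('j'=35): chars_in_quartet=1 acc=0x23 bytes_emitted=0
After char 1 ('f'=31): chars_in_quartet=2 acc=0x8DF bytes_emitted=0
After char 2 ('G'=6): chars_in_quartet=3 acc=0x237C6 bytes_emitted=0
After char 3 ('v'=47): chars_in_quartet=4 acc=0x8DF1AF -> emit 8D F1 AF, reset; bytes_emitted=3
After char 4 ('J'=9): chars_in_quartet=1 acc=0x9 bytes_emitted=3
After char 5 ('F'=5): chars_in_quartet=2 acc=0x245 bytes_emitted=3
After char 6 ('y'=50): chars_in_quartet=3 acc=0x9172 bytes_emitted=3
After char 7 ('c'=28): chars_in_quartet=4 acc=0x245C9C -> emit 24 5C 9C, reset; bytes_emitted=6
After char 8 ('g'=32): chars_in_quartet=1 acc=0x20 bytes_emitted=6
After char 9 ('l'=37): chars_in_quartet=2 acc=0x825 bytes_emitted=6
After char 10 ('g'=32): chars_in_quartet=3 acc=0x20960 bytes_emitted=6
Padding '=': partial quartet acc=0x20960 -> emit 82 58; bytes_emitted=8

Answer: 8D F1 AF 24 5C 9C 82 58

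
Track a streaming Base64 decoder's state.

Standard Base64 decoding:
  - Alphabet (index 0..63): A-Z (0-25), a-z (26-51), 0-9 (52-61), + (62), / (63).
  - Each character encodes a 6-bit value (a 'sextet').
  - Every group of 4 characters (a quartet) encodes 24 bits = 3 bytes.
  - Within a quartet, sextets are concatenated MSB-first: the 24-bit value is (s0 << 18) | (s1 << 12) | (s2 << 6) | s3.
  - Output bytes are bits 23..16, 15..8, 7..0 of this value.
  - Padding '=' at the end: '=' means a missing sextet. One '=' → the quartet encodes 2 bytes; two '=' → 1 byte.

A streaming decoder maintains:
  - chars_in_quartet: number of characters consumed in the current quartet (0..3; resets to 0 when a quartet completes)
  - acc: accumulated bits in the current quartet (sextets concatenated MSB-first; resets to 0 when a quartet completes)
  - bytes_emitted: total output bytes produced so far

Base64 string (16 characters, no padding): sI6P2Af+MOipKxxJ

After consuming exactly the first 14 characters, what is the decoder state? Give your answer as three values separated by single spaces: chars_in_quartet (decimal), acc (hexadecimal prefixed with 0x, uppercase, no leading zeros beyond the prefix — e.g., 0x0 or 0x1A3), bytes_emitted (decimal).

Answer: 2 0x2B1 9

Derivation:
After char 0 ('s'=44): chars_in_quartet=1 acc=0x2C bytes_emitted=0
After char 1 ('I'=8): chars_in_quartet=2 acc=0xB08 bytes_emitted=0
After char 2 ('6'=58): chars_in_quartet=3 acc=0x2C23A bytes_emitted=0
After char 3 ('P'=15): chars_in_quartet=4 acc=0xB08E8F -> emit B0 8E 8F, reset; bytes_emitted=3
After char 4 ('2'=54): chars_in_quartet=1 acc=0x36 bytes_emitted=3
After char 5 ('A'=0): chars_in_quartet=2 acc=0xD80 bytes_emitted=3
After char 6 ('f'=31): chars_in_quartet=3 acc=0x3601F bytes_emitted=3
After char 7 ('+'=62): chars_in_quartet=4 acc=0xD807FE -> emit D8 07 FE, reset; bytes_emitted=6
After char 8 ('M'=12): chars_in_quartet=1 acc=0xC bytes_emitted=6
After char 9 ('O'=14): chars_in_quartet=2 acc=0x30E bytes_emitted=6
After char 10 ('i'=34): chars_in_quartet=3 acc=0xC3A2 bytes_emitted=6
After char 11 ('p'=41): chars_in_quartet=4 acc=0x30E8A9 -> emit 30 E8 A9, reset; bytes_emitted=9
After char 12 ('K'=10): chars_in_quartet=1 acc=0xA bytes_emitted=9
After char 13 ('x'=49): chars_in_quartet=2 acc=0x2B1 bytes_emitted=9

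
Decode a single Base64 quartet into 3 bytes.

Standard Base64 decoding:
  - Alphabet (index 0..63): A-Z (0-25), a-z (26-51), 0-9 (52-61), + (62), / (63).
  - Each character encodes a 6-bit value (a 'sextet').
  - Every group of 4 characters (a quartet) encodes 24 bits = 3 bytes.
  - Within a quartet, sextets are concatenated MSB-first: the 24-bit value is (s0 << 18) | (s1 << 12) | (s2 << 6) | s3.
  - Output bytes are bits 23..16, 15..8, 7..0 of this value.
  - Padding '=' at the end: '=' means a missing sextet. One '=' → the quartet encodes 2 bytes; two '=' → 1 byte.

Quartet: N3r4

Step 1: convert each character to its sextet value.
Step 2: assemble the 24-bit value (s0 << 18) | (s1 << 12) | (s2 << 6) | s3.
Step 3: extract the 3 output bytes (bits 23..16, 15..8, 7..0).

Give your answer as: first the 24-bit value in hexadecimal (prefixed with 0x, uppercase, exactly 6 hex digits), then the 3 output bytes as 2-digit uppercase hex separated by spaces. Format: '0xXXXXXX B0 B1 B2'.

Answer: 0x377AF8 37 7A F8

Derivation:
Sextets: N=13, 3=55, r=43, 4=56
24-bit: (13<<18) | (55<<12) | (43<<6) | 56
      = 0x340000 | 0x037000 | 0x000AC0 | 0x000038
      = 0x377AF8
Bytes: (v>>16)&0xFF=37, (v>>8)&0xFF=7A, v&0xFF=F8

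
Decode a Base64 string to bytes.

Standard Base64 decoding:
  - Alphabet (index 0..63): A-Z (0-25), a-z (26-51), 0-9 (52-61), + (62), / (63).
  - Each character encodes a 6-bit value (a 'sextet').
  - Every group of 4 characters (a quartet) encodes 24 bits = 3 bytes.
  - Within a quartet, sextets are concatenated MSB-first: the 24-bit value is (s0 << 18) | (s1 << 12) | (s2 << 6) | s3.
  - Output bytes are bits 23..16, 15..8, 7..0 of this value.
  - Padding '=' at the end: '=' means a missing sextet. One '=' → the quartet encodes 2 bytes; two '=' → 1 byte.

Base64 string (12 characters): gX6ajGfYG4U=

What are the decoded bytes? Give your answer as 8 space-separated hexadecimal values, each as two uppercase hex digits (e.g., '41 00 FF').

Answer: 81 7E 9A 8C 67 D8 1B 85

Derivation:
After char 0 ('g'=32): chars_in_quartet=1 acc=0x20 bytes_emitted=0
After char 1 ('X'=23): chars_in_quartet=2 acc=0x817 bytes_emitted=0
After char 2 ('6'=58): chars_in_quartet=3 acc=0x205FA bytes_emitted=0
After char 3 ('a'=26): chars_in_quartet=4 acc=0x817E9A -> emit 81 7E 9A, reset; bytes_emitted=3
After char 4 ('j'=35): chars_in_quartet=1 acc=0x23 bytes_emitted=3
After char 5 ('G'=6): chars_in_quartet=2 acc=0x8C6 bytes_emitted=3
After char 6 ('f'=31): chars_in_quartet=3 acc=0x2319F bytes_emitted=3
After char 7 ('Y'=24): chars_in_quartet=4 acc=0x8C67D8 -> emit 8C 67 D8, reset; bytes_emitted=6
After char 8 ('G'=6): chars_in_quartet=1 acc=0x6 bytes_emitted=6
After char 9 ('4'=56): chars_in_quartet=2 acc=0x1B8 bytes_emitted=6
After char 10 ('U'=20): chars_in_quartet=3 acc=0x6E14 bytes_emitted=6
Padding '=': partial quartet acc=0x6E14 -> emit 1B 85; bytes_emitted=8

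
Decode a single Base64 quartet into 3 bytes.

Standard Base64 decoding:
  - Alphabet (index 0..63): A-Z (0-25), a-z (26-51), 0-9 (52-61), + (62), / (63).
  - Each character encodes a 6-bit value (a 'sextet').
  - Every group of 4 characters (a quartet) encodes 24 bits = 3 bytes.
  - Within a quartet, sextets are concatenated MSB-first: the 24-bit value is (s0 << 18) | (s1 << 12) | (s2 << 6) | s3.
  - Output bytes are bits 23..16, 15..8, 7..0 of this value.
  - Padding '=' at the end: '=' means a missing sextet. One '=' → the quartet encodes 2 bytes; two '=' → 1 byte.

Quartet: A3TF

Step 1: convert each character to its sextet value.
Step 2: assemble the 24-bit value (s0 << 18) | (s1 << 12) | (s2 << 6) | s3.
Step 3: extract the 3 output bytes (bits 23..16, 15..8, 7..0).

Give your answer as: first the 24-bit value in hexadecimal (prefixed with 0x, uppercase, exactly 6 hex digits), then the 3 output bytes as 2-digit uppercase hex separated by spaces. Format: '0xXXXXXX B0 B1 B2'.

Answer: 0x0374C5 03 74 C5

Derivation:
Sextets: A=0, 3=55, T=19, F=5
24-bit: (0<<18) | (55<<12) | (19<<6) | 5
      = 0x000000 | 0x037000 | 0x0004C0 | 0x000005
      = 0x0374C5
Bytes: (v>>16)&0xFF=03, (v>>8)&0xFF=74, v&0xFF=C5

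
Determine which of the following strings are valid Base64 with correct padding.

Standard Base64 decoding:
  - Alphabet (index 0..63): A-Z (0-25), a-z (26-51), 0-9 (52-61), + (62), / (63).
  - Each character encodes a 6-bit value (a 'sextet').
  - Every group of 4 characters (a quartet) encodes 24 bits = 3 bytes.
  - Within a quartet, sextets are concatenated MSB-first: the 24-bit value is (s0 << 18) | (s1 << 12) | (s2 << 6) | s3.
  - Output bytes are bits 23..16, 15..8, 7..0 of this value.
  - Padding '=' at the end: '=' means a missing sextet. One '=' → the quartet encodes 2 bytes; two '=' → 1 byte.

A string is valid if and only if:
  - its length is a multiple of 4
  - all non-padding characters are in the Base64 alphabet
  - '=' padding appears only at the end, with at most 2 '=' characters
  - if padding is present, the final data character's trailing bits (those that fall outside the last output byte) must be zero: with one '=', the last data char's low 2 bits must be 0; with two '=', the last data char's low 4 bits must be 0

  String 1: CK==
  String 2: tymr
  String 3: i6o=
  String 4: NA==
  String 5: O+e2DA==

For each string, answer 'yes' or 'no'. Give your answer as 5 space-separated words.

Answer: no yes yes yes yes

Derivation:
String 1: 'CK==' → invalid (bad trailing bits)
String 2: 'tymr' → valid
String 3: 'i6o=' → valid
String 4: 'NA==' → valid
String 5: 'O+e2DA==' → valid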